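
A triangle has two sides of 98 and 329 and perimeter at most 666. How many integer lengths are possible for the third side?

8

Triangle inequality: 231 < x < 427. Perimeter ≤ 666 gives x ≤ 666 − 98 − 329 = 239.
So 231 < x ≤ 239; integers 232 through 239: 8 values.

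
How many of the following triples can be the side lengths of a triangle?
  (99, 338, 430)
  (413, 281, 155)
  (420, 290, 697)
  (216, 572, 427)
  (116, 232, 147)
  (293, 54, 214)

5

(99,338,430): 99+338 > 430 → valid
(155,281,413): 155+281 > 413 → valid
(290,420,697): 290+420 > 697 → valid
(216,427,572): 216+427 > 572 → valid
(116,147,232): 116+147 > 232 → valid
(54,214,293): 54+214 ≤ 293 → not valid
5 of the 6 triples form a triangle.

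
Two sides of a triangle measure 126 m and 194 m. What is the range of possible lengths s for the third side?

By the triangle inequality, s must be less than 126 + 194 = 320 and greater than |126 − 194| = 68.

68 < s < 320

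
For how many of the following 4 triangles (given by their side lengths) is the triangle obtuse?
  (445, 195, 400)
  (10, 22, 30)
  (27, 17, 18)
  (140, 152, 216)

3

(445,195,400): 195²+400² = 198025 = 445² → right
(10,22,30): 10²+22² = 584 < 900 = 30² → obtuse
(27,17,18): 17²+18² = 613 < 729 = 27² → obtuse
(140,152,216): 140²+152² = 42704 < 46656 = 216² → obtuse
3 of the 4 are obtuse.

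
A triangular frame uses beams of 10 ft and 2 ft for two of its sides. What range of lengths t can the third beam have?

8 < t < 12

By the triangle inequality, t must be less than 10 + 2 = 12 and greater than |10 − 2| = 8.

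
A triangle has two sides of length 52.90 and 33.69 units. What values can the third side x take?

19.21 < x < 86.59 (units)

By the triangle inequality, x must be less than 52.90 + 33.69 = 86.59 and greater than |52.90 − 33.69| = 19.21.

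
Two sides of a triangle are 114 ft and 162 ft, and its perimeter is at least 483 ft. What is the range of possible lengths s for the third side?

Triangle inequality alone gives 48 < s < 276.
The perimeter condition gives s ≥ 483 − 114 − 162 = 207.
Intersecting the two: 207 ≤ s < 276.

207 ≤ s < 276 ft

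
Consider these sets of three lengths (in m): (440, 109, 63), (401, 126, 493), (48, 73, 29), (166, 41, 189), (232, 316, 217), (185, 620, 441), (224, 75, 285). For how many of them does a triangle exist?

6

(63,109,440): 63+109 ≤ 440 → not valid
(126,401,493): 126+401 > 493 → valid
(29,48,73): 29+48 > 73 → valid
(41,166,189): 41+166 > 189 → valid
(217,232,316): 217+232 > 316 → valid
(185,441,620): 185+441 > 620 → valid
(75,224,285): 75+224 > 285 → valid
6 of the 7 triples form a triangle.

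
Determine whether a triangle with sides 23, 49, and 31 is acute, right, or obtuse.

obtuse

Compare the square of the longest side to the sum of squares of the other two: 23² + 31² = 1490 < 2401 = 49².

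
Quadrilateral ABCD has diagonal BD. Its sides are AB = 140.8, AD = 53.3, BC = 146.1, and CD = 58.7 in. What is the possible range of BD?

87.5 < BD < 194.1

From triangle ABD: |140.8 − 53.3| < BD < 140.8 + 53.3, i.e. 87.5 < BD < 194.1.
From triangle CBD: 87.4 < BD < 204.8.
Both must hold, so BD lies in the intersection.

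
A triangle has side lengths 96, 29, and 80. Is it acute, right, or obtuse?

obtuse

Compare the square of the longest side to the sum of squares of the other two: 29² + 80² = 7241 < 9216 = 96².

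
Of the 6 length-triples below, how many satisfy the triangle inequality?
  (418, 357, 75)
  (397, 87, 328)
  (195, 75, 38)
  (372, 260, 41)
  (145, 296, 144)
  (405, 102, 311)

(75,357,418): 75+357 > 418 → valid
(87,328,397): 87+328 > 397 → valid
(38,75,195): 38+75 ≤ 195 → not valid
(41,260,372): 41+260 ≤ 372 → not valid
(144,145,296): 144+145 ≤ 296 → not valid
(102,311,405): 102+311 > 405 → valid
3 of the 6 triples form a triangle.

3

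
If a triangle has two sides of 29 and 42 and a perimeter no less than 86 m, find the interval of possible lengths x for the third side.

Triangle inequality alone gives 13 < x < 71.
The perimeter condition gives x ≥ 86 − 29 − 42 = 15.
Intersecting the two: 15 ≤ x < 71.

15 ≤ x < 71 m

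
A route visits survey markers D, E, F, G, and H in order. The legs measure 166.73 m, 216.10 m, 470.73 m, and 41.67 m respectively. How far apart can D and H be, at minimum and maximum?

46.23 ≤ DH ≤ 895.23 m

The maximum is all hops collinear in one direction: 166.73 + 216.10 + 470.73 + 41.67 = 895.23.
The longest hop is 470.73; the others sum to 424.50. Folding the others back against it leaves at least 470.73 − 424.50 = 46.23.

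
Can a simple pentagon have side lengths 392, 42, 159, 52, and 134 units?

No

For a pentagon, each side must be shorter than the sum of the others.
Here the longest side is 392, but the remaining 4 sides sum to only 387.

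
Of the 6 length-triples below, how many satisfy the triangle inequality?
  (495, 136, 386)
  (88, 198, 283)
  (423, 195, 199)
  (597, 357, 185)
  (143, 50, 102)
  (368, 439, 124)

4

(136,386,495): 136+386 > 495 → valid
(88,198,283): 88+198 > 283 → valid
(195,199,423): 195+199 ≤ 423 → not valid
(185,357,597): 185+357 ≤ 597 → not valid
(50,102,143): 50+102 > 143 → valid
(124,368,439): 124+368 > 439 → valid
4 of the 6 triples form a triangle.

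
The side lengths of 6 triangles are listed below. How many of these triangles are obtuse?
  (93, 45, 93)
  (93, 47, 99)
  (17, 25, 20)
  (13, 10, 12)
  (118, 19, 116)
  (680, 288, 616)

1

(93,45,93): 45²+93² = 10674 > 8649 = 93² → acute
(93,47,99): 47²+93² = 10858 > 9801 = 99² → acute
(17,25,20): 17²+20² = 689 > 625 = 25² → acute
(13,10,12): 10²+12² = 244 > 169 = 13² → acute
(118,19,116): 19²+116² = 13817 < 13924 = 118² → obtuse
(680,288,616): 288²+616² = 462400 = 680² → right
1 of the 6 is obtuse.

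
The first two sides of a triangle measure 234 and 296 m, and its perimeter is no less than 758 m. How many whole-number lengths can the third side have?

302

Triangle inequality: 62 < x < 530. Perimeter ≥ 758 gives x ≥ 758 − 234 − 296 = 228.
So 228 ≤ x < 530; integers 228 through 529: 302 values.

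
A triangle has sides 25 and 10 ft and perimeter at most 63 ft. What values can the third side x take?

15 < x ≤ 28

Triangle inequality alone gives 15 < x < 35.
The perimeter condition gives x ≤ 63 − 25 − 10 = 28.
Intersecting the two: 15 < x ≤ 28.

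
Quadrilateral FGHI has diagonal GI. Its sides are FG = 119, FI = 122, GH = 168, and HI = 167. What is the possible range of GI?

From triangle FGI: |119 − 122| < GI < 119 + 122, i.e. 3 < GI < 241.
From triangle HGI: 1 < GI < 335.
Both must hold, so GI lies in the intersection.

3 < GI < 241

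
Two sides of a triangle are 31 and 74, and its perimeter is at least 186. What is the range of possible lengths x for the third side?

81 ≤ x < 105

Triangle inequality alone gives 43 < x < 105.
The perimeter condition gives x ≥ 186 − 31 − 74 = 81.
Intersecting the two: 81 ≤ x < 105.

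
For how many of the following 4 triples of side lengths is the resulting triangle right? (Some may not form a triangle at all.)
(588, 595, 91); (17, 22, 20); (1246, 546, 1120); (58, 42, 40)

(588,595,91): 91²+588² = 354025 = 595² → right
(17,22,20): 17²+20² = 689 > 484 = 22² → acute
(1246,546,1120): 546²+1120² = 1552516 = 1246² → right
(58,42,40): 40²+42² = 3364 = 58² → right
3 of the 4 are right.

3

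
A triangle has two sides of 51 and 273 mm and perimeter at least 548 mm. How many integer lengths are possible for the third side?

Triangle inequality: 222 < x < 324. Perimeter ≥ 548 gives x ≥ 548 − 51 − 273 = 224.
So 224 ≤ x < 324; integers 224 through 323: 100 values.

100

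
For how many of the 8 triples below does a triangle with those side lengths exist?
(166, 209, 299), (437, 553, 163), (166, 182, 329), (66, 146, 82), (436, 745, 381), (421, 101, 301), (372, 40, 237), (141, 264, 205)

(166,209,299): 166+209 > 299 → valid
(163,437,553): 163+437 > 553 → valid
(166,182,329): 166+182 > 329 → valid
(66,82,146): 66+82 > 146 → valid
(381,436,745): 381+436 > 745 → valid
(101,301,421): 101+301 ≤ 421 → not valid
(40,237,372): 40+237 ≤ 372 → not valid
(141,205,264): 141+205 > 264 → valid
6 of the 8 triples form a triangle.

6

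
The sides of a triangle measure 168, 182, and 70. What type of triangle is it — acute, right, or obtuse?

right

Compare the square of the longest side to the sum of squares of the other two: 70² + 168² = 33124 = 182².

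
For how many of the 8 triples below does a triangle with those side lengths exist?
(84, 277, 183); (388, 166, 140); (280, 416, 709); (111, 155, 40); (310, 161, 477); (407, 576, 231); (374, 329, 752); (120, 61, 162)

2

(84,183,277): 84+183 ≤ 277 → not valid
(140,166,388): 140+166 ≤ 388 → not valid
(280,416,709): 280+416 ≤ 709 → not valid
(40,111,155): 40+111 ≤ 155 → not valid
(161,310,477): 161+310 ≤ 477 → not valid
(231,407,576): 231+407 > 576 → valid
(329,374,752): 329+374 ≤ 752 → not valid
(61,120,162): 61+120 > 162 → valid
2 of the 8 triples form a triangle.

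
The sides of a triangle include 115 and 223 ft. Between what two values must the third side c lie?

108 < c < 338

By the triangle inequality, c must be less than 115 + 223 = 338 and greater than |115 − 223| = 108.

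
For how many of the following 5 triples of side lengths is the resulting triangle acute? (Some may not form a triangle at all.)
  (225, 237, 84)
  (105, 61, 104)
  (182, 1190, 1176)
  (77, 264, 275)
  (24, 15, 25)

(225,237,84): 84²+225² = 57681 > 56169 = 237² → acute
(105,61,104): 61²+104² = 14537 > 11025 = 105² → acute
(182,1190,1176): 182²+1176² = 1416100 = 1190² → right
(77,264,275): 77²+264² = 75625 = 275² → right
(24,15,25): 15²+24² = 801 > 625 = 25² → acute
3 of the 5 are acute.

3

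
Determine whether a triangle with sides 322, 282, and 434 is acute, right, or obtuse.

obtuse

Compare the square of the longest side to the sum of squares of the other two: 282² + 322² = 183208 < 188356 = 434².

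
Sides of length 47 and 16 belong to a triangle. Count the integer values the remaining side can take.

31

The third side lies in the open interval (31, 63).
Integers from 32 to 62 inclusive: 62 − 32 + 1 = 31.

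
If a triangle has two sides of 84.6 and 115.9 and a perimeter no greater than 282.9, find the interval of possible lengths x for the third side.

Triangle inequality alone gives 31.3 < x < 200.5.
The perimeter condition gives x ≤ 282.9 − 84.6 − 115.9 = 82.4.
Intersecting the two: 31.3 < x ≤ 82.4.

31.3 < x ≤ 82.4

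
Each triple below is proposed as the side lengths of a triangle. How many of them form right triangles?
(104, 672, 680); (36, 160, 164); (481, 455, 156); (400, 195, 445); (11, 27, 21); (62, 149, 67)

4

(104,672,680): 104²+672² = 462400 = 680² → right
(36,160,164): 36²+160² = 26896 = 164² → right
(481,455,156): 156²+455² = 231361 = 481² → right
(400,195,445): 195²+400² = 198025 = 445² → right
(11,27,21): 11²+21² = 562 < 729 = 27² → obtuse
(62,149,67): 62+67 ≤ 149, not a triangle
4 of the 6 are right.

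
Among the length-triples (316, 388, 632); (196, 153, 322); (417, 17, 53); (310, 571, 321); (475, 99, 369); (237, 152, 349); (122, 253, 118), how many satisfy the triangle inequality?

(316,388,632): 316+388 > 632 → valid
(153,196,322): 153+196 > 322 → valid
(17,53,417): 17+53 ≤ 417 → not valid
(310,321,571): 310+321 > 571 → valid
(99,369,475): 99+369 ≤ 475 → not valid
(152,237,349): 152+237 > 349 → valid
(118,122,253): 118+122 ≤ 253 → not valid
4 of the 7 triples form a triangle.

4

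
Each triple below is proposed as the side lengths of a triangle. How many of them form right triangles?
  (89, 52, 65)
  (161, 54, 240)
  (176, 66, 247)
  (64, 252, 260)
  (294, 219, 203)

(89,52,65): 52²+65² = 6929 < 7921 = 89² → obtuse
(161,54,240): 54+161 ≤ 240, not a triangle
(176,66,247): 66+176 ≤ 247, not a triangle
(64,252,260): 64²+252² = 67600 = 260² → right
(294,219,203): 203²+219² = 89170 > 86436 = 294² → acute
1 of the 5 is right.

1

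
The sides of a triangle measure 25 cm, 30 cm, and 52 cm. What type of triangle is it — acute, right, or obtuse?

obtuse

Compare the square of the longest side to the sum of squares of the other two: 25² + 30² = 1525 < 2704 = 52².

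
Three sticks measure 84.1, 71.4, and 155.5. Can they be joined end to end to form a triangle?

No

The two shorter sides sum to 155.5, exactly equal to the longest side 155.5.
That gives only a degenerate (flat) triangle — the inequality must be strict.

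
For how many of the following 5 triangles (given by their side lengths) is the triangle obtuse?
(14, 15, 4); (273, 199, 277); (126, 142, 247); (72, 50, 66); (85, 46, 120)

3

(14,15,4): 4²+14² = 212 < 225 = 15² → obtuse
(273,199,277): 199²+273² = 114130 > 76729 = 277² → acute
(126,142,247): 126²+142² = 36040 < 61009 = 247² → obtuse
(72,50,66): 50²+66² = 6856 > 5184 = 72² → acute
(85,46,120): 46²+85² = 9341 < 14400 = 120² → obtuse
3 of the 5 are obtuse.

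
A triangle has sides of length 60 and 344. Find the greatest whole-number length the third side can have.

403

The third side must be strictly less than 60 + 344 = 404.
The largest integer below 404 is 403.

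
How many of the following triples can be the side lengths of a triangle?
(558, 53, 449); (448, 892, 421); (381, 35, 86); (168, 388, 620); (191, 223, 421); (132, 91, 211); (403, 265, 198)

(53,449,558): 53+449 ≤ 558 → not valid
(421,448,892): 421+448 ≤ 892 → not valid
(35,86,381): 35+86 ≤ 381 → not valid
(168,388,620): 168+388 ≤ 620 → not valid
(191,223,421): 191+223 ≤ 421 → not valid
(91,132,211): 91+132 > 211 → valid
(198,265,403): 198+265 > 403 → valid
2 of the 7 triples form a triangle.

2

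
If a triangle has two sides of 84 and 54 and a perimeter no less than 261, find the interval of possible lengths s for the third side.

123 ≤ s < 138

Triangle inequality alone gives 30 < s < 138.
The perimeter condition gives s ≥ 261 − 84 − 54 = 123.
Intersecting the two: 123 ≤ s < 138.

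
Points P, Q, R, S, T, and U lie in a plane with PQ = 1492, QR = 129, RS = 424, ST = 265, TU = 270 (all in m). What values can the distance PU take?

404 ≤ PU ≤ 2580 m

The maximum is all hops collinear in one direction: 1492 + 129 + 424 + 265 + 270 = 2580.
The longest hop is 1492; the others sum to 1088. Folding the others back against it leaves at least 1492 − 1088 = 404.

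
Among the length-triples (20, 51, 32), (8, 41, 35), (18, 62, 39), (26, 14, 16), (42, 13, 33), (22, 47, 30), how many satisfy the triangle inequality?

(20,32,51): 20+32 > 51 → valid
(8,35,41): 8+35 > 41 → valid
(18,39,62): 18+39 ≤ 62 → not valid
(14,16,26): 14+16 > 26 → valid
(13,33,42): 13+33 > 42 → valid
(22,30,47): 22+30 > 47 → valid
5 of the 6 triples form a triangle.

5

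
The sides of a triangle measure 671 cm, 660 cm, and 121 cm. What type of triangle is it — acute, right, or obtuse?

right

Compare the square of the longest side to the sum of squares of the other two: 121² + 660² = 450241 = 671².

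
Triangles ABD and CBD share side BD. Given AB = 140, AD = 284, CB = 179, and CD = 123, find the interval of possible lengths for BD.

From triangle ABD: |140 − 284| < BD < 140 + 284, i.e. 144 < BD < 424.
From triangle CBD: 56 < BD < 302.
Both must hold, so BD lies in the intersection.

144 < BD < 302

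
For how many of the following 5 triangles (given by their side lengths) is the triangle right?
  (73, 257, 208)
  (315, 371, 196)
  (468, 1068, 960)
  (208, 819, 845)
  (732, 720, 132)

(73,257,208): 73²+208² = 48593 < 66049 = 257² → obtuse
(315,371,196): 196²+315² = 137641 = 371² → right
(468,1068,960): 468²+960² = 1140624 = 1068² → right
(208,819,845): 208²+819² = 714025 = 845² → right
(732,720,132): 132²+720² = 535824 = 732² → right
4 of the 5 are right.

4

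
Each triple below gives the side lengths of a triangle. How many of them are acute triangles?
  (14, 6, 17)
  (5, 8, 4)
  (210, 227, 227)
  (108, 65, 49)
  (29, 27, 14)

(14,6,17): 6²+14² = 232 < 289 = 17² → obtuse
(5,8,4): 4²+5² = 41 < 64 = 8² → obtuse
(210,227,227): 210²+227² = 95629 > 51529 = 227² → acute
(108,65,49): 49²+65² = 6626 < 11664 = 108² → obtuse
(29,27,14): 14²+27² = 925 > 841 = 29² → acute
2 of the 5 are acute.

2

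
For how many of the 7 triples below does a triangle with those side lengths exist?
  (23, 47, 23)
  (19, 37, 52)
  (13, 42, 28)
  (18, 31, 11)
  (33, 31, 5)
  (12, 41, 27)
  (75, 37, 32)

2

(23,23,47): 23+23 ≤ 47 → not valid
(19,37,52): 19+37 > 52 → valid
(13,28,42): 13+28 ≤ 42 → not valid
(11,18,31): 11+18 ≤ 31 → not valid
(5,31,33): 5+31 > 33 → valid
(12,27,41): 12+27 ≤ 41 → not valid
(32,37,75): 32+37 ≤ 75 → not valid
2 of the 7 triples form a triangle.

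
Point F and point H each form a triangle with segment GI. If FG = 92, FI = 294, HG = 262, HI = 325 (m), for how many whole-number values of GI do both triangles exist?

183

From triangle FGI: 202 < GI < 386.
From triangle HGI: 63 < GI < 587.
Intersection: 202 < GI < 386, so integers 203 through 385: 183 values.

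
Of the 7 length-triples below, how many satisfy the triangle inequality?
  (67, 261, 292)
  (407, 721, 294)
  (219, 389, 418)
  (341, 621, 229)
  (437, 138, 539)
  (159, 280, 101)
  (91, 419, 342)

(67,261,292): 67+261 > 292 → valid
(294,407,721): 294+407 ≤ 721 → not valid
(219,389,418): 219+389 > 418 → valid
(229,341,621): 229+341 ≤ 621 → not valid
(138,437,539): 138+437 > 539 → valid
(101,159,280): 101+159 ≤ 280 → not valid
(91,342,419): 91+342 > 419 → valid
4 of the 7 triples form a triangle.

4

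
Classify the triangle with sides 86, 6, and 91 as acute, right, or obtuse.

Compare the square of the longest side to the sum of squares of the other two: 6² + 86² = 7432 < 8281 = 91².

obtuse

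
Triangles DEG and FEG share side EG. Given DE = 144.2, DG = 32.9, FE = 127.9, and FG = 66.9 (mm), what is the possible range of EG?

111.3 < EG < 177.1

From triangle DEG: |144.2 − 32.9| < EG < 144.2 + 32.9, i.e. 111.3 < EG < 177.1.
From triangle FEG: 61.0 < EG < 194.8.
Both must hold, so EG lies in the intersection.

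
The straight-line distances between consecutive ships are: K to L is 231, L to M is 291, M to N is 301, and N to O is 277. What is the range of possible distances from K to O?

0 ≤ KO ≤ 1100

The maximum is all hops collinear in one direction: 231 + 291 + 301 + 277 = 1100.
The longest hop is 301; the others sum to 799. Since 301 ≤ 799, the path can fold back on itself completely, so the minimum distance is 0.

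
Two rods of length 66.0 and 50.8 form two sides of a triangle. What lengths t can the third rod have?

By the triangle inequality, t must be less than 66.0 + 50.8 = 116.8 and greater than |66.0 − 50.8| = 15.2.

15.2 < t < 116.8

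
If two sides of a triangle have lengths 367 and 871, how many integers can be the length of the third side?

The third side lies in the open interval (504, 1238).
Integers from 505 to 1237 inclusive: 1237 − 505 + 1 = 733.

733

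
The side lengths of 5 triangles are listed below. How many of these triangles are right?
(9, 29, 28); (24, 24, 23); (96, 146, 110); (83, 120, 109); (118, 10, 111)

1

(9,29,28): 9²+28² = 865 > 841 = 29² → acute
(24,24,23): 23²+24² = 1105 > 576 = 24² → acute
(96,146,110): 96²+110² = 21316 = 146² → right
(83,120,109): 83²+109² = 18770 > 14400 = 120² → acute
(118,10,111): 10²+111² = 12421 < 13924 = 118² → obtuse
1 of the 5 is right.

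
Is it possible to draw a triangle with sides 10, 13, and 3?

The two shorter sides sum to 13, exactly equal to the longest side 13.
That gives only a degenerate (flat) triangle — the inequality must be strict.

No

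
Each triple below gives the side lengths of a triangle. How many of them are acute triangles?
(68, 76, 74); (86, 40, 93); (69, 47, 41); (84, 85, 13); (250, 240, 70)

2

(68,76,74): 68²+74² = 10100 > 5776 = 76² → acute
(86,40,93): 40²+86² = 8996 > 8649 = 93² → acute
(69,47,41): 41²+47² = 3890 < 4761 = 69² → obtuse
(84,85,13): 13²+84² = 7225 = 85² → right
(250,240,70): 70²+240² = 62500 = 250² → right
2 of the 5 are acute.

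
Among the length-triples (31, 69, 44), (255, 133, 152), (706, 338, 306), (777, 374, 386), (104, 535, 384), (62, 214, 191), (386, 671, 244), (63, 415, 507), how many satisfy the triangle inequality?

(31,44,69): 31+44 > 69 → valid
(133,152,255): 133+152 > 255 → valid
(306,338,706): 306+338 ≤ 706 → not valid
(374,386,777): 374+386 ≤ 777 → not valid
(104,384,535): 104+384 ≤ 535 → not valid
(62,191,214): 62+191 > 214 → valid
(244,386,671): 244+386 ≤ 671 → not valid
(63,415,507): 63+415 ≤ 507 → not valid
3 of the 8 triples form a triangle.

3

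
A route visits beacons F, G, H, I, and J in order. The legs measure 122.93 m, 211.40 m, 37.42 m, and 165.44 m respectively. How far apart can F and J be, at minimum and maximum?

0 ≤ FJ ≤ 537.19 m

The maximum is all hops collinear in one direction: 122.93 + 211.40 + 37.42 + 165.44 = 537.19.
The longest hop is 211.40; the others sum to 325.79. Since 211.40 ≤ 325.79, the path can fold back on itself completely, so the minimum distance is 0.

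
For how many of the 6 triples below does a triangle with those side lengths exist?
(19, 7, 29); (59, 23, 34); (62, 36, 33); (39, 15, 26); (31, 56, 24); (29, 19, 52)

(7,19,29): 7+19 ≤ 29 → not valid
(23,34,59): 23+34 ≤ 59 → not valid
(33,36,62): 33+36 > 62 → valid
(15,26,39): 15+26 > 39 → valid
(24,31,56): 24+31 ≤ 56 → not valid
(19,29,52): 19+29 ≤ 52 → not valid
2 of the 6 triples form a triangle.

2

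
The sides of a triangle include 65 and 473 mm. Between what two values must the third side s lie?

408 < s < 538 (mm)

By the triangle inequality, s must be less than 65 + 473 = 538 and greater than |65 − 473| = 408.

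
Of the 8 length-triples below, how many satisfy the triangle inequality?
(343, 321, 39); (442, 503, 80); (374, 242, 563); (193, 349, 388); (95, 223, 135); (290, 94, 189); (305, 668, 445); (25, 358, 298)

6

(39,321,343): 39+321 > 343 → valid
(80,442,503): 80+442 > 503 → valid
(242,374,563): 242+374 > 563 → valid
(193,349,388): 193+349 > 388 → valid
(95,135,223): 95+135 > 223 → valid
(94,189,290): 94+189 ≤ 290 → not valid
(305,445,668): 305+445 > 668 → valid
(25,298,358): 25+298 ≤ 358 → not valid
6 of the 8 triples form a triangle.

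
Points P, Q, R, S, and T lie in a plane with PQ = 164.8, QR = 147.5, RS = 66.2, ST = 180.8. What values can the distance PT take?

0 ≤ PT ≤ 559.3

The maximum is all hops collinear in one direction: 164.8 + 147.5 + 66.2 + 180.8 = 559.3.
The longest hop is 180.8; the others sum to 378.5. Since 180.8 ≤ 378.5, the path can fold back on itself completely, so the minimum distance is 0.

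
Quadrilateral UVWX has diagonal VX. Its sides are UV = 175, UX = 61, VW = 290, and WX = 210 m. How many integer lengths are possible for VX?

From triangle UVX: 114 < VX < 236.
From triangle WVX: 80 < VX < 500.
Intersection: 114 < VX < 236, so integers 115 through 235: 121 values.

121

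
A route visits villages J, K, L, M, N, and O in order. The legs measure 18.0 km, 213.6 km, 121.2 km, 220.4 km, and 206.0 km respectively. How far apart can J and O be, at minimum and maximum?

The maximum is all hops collinear in one direction: 18.0 + 213.6 + 121.2 + 220.4 + 206.0 = 779.2.
The longest hop is 220.4; the others sum to 558.8. Since 220.4 ≤ 558.8, the path can fold back on itself completely, so the minimum distance is 0.

0 ≤ JO ≤ 779.2 km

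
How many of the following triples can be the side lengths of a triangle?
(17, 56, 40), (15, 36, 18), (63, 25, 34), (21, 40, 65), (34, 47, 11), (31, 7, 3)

1

(17,40,56): 17+40 > 56 → valid
(15,18,36): 15+18 ≤ 36 → not valid
(25,34,63): 25+34 ≤ 63 → not valid
(21,40,65): 21+40 ≤ 65 → not valid
(11,34,47): 11+34 ≤ 47 → not valid
(3,7,31): 3+7 ≤ 31 → not valid
1 of the 6 triples forms a triangle.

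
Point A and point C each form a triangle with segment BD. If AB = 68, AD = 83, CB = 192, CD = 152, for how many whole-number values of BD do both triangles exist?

From triangle ABD: 15 < BD < 151.
From triangle CBD: 40 < BD < 344.
Intersection: 40 < BD < 151, so integers 41 through 150: 110 values.

110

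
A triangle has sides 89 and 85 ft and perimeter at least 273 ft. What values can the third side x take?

99 ≤ x < 174 ft

Triangle inequality alone gives 4 < x < 174.
The perimeter condition gives x ≥ 273 − 89 − 85 = 99.
Intersecting the two: 99 ≤ x < 174.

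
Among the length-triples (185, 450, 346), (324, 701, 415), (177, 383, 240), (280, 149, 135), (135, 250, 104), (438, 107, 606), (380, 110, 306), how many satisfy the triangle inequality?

(185,346,450): 185+346 > 450 → valid
(324,415,701): 324+415 > 701 → valid
(177,240,383): 177+240 > 383 → valid
(135,149,280): 135+149 > 280 → valid
(104,135,250): 104+135 ≤ 250 → not valid
(107,438,606): 107+438 ≤ 606 → not valid
(110,306,380): 110+306 > 380 → valid
5 of the 7 triples form a triangle.

5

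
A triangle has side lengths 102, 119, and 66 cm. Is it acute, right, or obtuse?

acute

Compare the square of the longest side to the sum of squares of the other two: 66² + 102² = 14760 > 14161 = 119².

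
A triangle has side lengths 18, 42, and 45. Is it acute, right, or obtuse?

acute

Compare the square of the longest side to the sum of squares of the other two: 18² + 42² = 2088 > 2025 = 45².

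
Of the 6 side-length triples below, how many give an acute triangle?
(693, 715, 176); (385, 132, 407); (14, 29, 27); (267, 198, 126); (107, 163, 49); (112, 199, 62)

1

(693,715,176): 176²+693² = 511225 = 715² → right
(385,132,407): 132²+385² = 165649 = 407² → right
(14,29,27): 14²+27² = 925 > 841 = 29² → acute
(267,198,126): 126²+198² = 55080 < 71289 = 267² → obtuse
(107,163,49): 49+107 ≤ 163, not a triangle
(112,199,62): 62+112 ≤ 199, not a triangle
1 of the 6 is acute.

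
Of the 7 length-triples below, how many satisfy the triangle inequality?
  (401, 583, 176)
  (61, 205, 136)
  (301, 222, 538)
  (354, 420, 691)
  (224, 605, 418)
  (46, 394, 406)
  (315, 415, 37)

(176,401,583): 176+401 ≤ 583 → not valid
(61,136,205): 61+136 ≤ 205 → not valid
(222,301,538): 222+301 ≤ 538 → not valid
(354,420,691): 354+420 > 691 → valid
(224,418,605): 224+418 > 605 → valid
(46,394,406): 46+394 > 406 → valid
(37,315,415): 37+315 ≤ 415 → not valid
3 of the 7 triples form a triangle.

3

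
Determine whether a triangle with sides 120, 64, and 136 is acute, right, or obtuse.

right

Compare the square of the longest side to the sum of squares of the other two: 64² + 120² = 18496 = 136².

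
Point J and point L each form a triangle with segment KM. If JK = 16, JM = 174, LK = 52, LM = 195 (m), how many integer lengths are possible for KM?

31

From triangle JKM: 158 < KM < 190.
From triangle LKM: 143 < KM < 247.
Intersection: 158 < KM < 190, so integers 159 through 189: 31 values.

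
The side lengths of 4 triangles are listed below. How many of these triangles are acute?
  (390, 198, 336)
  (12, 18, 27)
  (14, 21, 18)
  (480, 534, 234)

1

(390,198,336): 198²+336² = 152100 = 390² → right
(12,18,27): 12²+18² = 468 < 729 = 27² → obtuse
(14,21,18): 14²+18² = 520 > 441 = 21² → acute
(480,534,234): 234²+480² = 285156 = 534² → right
1 of the 4 is acute.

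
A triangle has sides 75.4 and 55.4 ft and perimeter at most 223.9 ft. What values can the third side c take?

Triangle inequality alone gives 20.0 < c < 130.8.
The perimeter condition gives c ≤ 223.9 − 75.4 − 55.4 = 93.1.
Intersecting the two: 20.0 < c ≤ 93.1.

20.0 < c ≤ 93.1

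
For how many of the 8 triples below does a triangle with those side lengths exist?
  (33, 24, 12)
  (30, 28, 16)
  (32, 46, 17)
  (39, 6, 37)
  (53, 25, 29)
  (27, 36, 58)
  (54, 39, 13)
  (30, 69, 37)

6

(12,24,33): 12+24 > 33 → valid
(16,28,30): 16+28 > 30 → valid
(17,32,46): 17+32 > 46 → valid
(6,37,39): 6+37 > 39 → valid
(25,29,53): 25+29 > 53 → valid
(27,36,58): 27+36 > 58 → valid
(13,39,54): 13+39 ≤ 54 → not valid
(30,37,69): 30+37 ≤ 69 → not valid
6 of the 8 triples form a triangle.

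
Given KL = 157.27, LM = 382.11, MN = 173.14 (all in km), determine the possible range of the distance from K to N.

The maximum is all hops collinear in one direction: 157.27 + 382.11 + 173.14 = 712.52.
The longest hop is 382.11; the others sum to 330.41. Folding the others back against it leaves at least 382.11 − 330.41 = 51.70.

51.70 ≤ KN ≤ 712.52 km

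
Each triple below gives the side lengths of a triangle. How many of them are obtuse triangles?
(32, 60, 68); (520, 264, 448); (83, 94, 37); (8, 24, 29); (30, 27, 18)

(32,60,68): 32²+60² = 4624 = 68² → right
(520,264,448): 264²+448² = 270400 = 520² → right
(83,94,37): 37²+83² = 8258 < 8836 = 94² → obtuse
(8,24,29): 8²+24² = 640 < 841 = 29² → obtuse
(30,27,18): 18²+27² = 1053 > 900 = 30² → acute
2 of the 5 are obtuse.

2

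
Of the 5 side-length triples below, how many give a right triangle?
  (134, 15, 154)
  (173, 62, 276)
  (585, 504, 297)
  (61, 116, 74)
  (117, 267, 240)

(134,15,154): 15+134 ≤ 154, not a triangle
(173,62,276): 62+173 ≤ 276, not a triangle
(585,504,297): 297²+504² = 342225 = 585² → right
(61,116,74): 61²+74² = 9197 < 13456 = 116² → obtuse
(117,267,240): 117²+240² = 71289 = 267² → right
2 of the 5 are right.

2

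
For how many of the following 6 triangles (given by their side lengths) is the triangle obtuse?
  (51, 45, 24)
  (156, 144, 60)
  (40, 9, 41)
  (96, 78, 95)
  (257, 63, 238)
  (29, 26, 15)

1

(51,45,24): 24²+45² = 2601 = 51² → right
(156,144,60): 60²+144² = 24336 = 156² → right
(40,9,41): 9²+40² = 1681 = 41² → right
(96,78,95): 78²+95² = 15109 > 9216 = 96² → acute
(257,63,238): 63²+238² = 60613 < 66049 = 257² → obtuse
(29,26,15): 15²+26² = 901 > 841 = 29² → acute
1 of the 6 is obtuse.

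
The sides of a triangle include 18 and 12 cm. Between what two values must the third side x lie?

By the triangle inequality, x must be less than 18 + 12 = 30 and greater than |18 − 12| = 6.

6 < x < 30 (cm)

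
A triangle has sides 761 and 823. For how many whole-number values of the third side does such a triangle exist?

The third side lies in the open interval (62, 1584).
Integers from 63 to 1583 inclusive: 1583 − 63 + 1 = 1521.

1521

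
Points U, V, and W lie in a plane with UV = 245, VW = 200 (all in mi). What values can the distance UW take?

45 ≤ UW ≤ 445 mi

By the triangle inequality, |245 − 200| ≤ UW ≤ 245 + 200.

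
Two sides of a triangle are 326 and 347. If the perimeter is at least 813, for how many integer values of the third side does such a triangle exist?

533

Triangle inequality: 21 < x < 673. Perimeter ≥ 813 gives x ≥ 813 − 326 − 347 = 140.
So 140 ≤ x < 673; integers 140 through 672: 533 values.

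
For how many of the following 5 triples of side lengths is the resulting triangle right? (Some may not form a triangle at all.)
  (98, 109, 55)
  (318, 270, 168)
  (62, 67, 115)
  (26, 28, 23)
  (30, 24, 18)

2

(98,109,55): 55²+98² = 12629 > 11881 = 109² → acute
(318,270,168): 168²+270² = 101124 = 318² → right
(62,67,115): 62²+67² = 8333 < 13225 = 115² → obtuse
(26,28,23): 23²+26² = 1205 > 784 = 28² → acute
(30,24,18): 18²+24² = 900 = 30² → right
2 of the 5 are right.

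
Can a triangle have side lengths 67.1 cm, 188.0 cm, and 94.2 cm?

No

The longest side is 188.0, but the other two sum to only 161.3.
161.3 < 188.0, so the triangle inequality fails.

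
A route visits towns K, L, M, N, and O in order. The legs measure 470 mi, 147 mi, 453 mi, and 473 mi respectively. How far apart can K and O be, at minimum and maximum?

The maximum is all hops collinear in one direction: 470 + 147 + 453 + 473 = 1543.
The longest hop is 473; the others sum to 1070. Since 473 ≤ 1070, the path can fold back on itself completely, so the minimum distance is 0.

0 ≤ KO ≤ 1543 mi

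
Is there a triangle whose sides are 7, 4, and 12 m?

No

The longest side is 12, but the other two sum to only 11.
11 < 12, so the triangle inequality fails.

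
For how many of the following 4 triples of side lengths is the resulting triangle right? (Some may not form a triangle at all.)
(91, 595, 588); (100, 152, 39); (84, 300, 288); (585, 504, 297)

3

(91,595,588): 91²+588² = 354025 = 595² → right
(100,152,39): 39+100 ≤ 152, not a triangle
(84,300,288): 84²+288² = 90000 = 300² → right
(585,504,297): 297²+504² = 342225 = 585² → right
3 of the 4 are right.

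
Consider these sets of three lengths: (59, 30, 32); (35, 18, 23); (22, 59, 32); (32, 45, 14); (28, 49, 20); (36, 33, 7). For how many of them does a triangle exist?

4

(30,32,59): 30+32 > 59 → valid
(18,23,35): 18+23 > 35 → valid
(22,32,59): 22+32 ≤ 59 → not valid
(14,32,45): 14+32 > 45 → valid
(20,28,49): 20+28 ≤ 49 → not valid
(7,33,36): 7+33 > 36 → valid
4 of the 6 triples form a triangle.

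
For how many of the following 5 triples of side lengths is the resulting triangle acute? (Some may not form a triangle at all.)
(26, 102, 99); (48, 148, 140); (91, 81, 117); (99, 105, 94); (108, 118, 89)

(26,102,99): 26²+99² = 10477 > 10404 = 102² → acute
(48,148,140): 48²+140² = 21904 = 148² → right
(91,81,117): 81²+91² = 14842 > 13689 = 117² → acute
(99,105,94): 94²+99² = 18637 > 11025 = 105² → acute
(108,118,89): 89²+108² = 19585 > 13924 = 118² → acute
4 of the 5 are acute.

4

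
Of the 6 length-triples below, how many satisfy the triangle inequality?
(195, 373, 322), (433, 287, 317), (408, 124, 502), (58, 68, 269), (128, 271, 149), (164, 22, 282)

4

(195,322,373): 195+322 > 373 → valid
(287,317,433): 287+317 > 433 → valid
(124,408,502): 124+408 > 502 → valid
(58,68,269): 58+68 ≤ 269 → not valid
(128,149,271): 128+149 > 271 → valid
(22,164,282): 22+164 ≤ 282 → not valid
4 of the 6 triples form a triangle.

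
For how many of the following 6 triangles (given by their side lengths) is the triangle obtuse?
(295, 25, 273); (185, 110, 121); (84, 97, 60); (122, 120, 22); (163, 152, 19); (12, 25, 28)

(295,25,273): 25²+273² = 75154 < 87025 = 295² → obtuse
(185,110,121): 110²+121² = 26741 < 34225 = 185² → obtuse
(84,97,60): 60²+84² = 10656 > 9409 = 97² → acute
(122,120,22): 22²+120² = 14884 = 122² → right
(163,152,19): 19²+152² = 23465 < 26569 = 163² → obtuse
(12,25,28): 12²+25² = 769 < 784 = 28² → obtuse
4 of the 6 are obtuse.

4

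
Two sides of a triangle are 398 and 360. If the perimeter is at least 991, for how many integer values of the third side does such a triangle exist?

Triangle inequality: 38 < x < 758. Perimeter ≥ 991 gives x ≥ 991 − 398 − 360 = 233.
So 233 ≤ x < 758; integers 233 through 757: 525 values.

525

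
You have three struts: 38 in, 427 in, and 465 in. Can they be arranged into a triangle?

No

The two shorter sides sum to 465, exactly equal to the longest side 465.
That gives only a degenerate (flat) triangle — the inequality must be strict.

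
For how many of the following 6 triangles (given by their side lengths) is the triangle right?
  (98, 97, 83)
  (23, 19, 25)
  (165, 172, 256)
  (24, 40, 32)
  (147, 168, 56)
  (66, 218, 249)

(98,97,83): 83²+97² = 16298 > 9604 = 98² → acute
(23,19,25): 19²+23² = 890 > 625 = 25² → acute
(165,172,256): 165²+172² = 56809 < 65536 = 256² → obtuse
(24,40,32): 24²+32² = 1600 = 40² → right
(147,168,56): 56²+147² = 24745 < 28224 = 168² → obtuse
(66,218,249): 66²+218² = 51880 < 62001 = 249² → obtuse
1 of the 6 is right.

1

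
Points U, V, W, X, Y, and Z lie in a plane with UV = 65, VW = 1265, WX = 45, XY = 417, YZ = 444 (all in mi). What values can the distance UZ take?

294 ≤ UZ ≤ 2236 mi

The maximum is all hops collinear in one direction: 65 + 1265 + 45 + 417 + 444 = 2236.
The longest hop is 1265; the others sum to 971. Folding the others back against it leaves at least 1265 − 971 = 294.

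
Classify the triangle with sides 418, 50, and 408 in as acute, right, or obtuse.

Compare the square of the longest side to the sum of squares of the other two: 50² + 408² = 168964 < 174724 = 418².

obtuse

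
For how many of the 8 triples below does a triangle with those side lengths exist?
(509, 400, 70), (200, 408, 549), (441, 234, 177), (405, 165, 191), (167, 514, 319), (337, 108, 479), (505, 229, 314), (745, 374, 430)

3

(70,400,509): 70+400 ≤ 509 → not valid
(200,408,549): 200+408 > 549 → valid
(177,234,441): 177+234 ≤ 441 → not valid
(165,191,405): 165+191 ≤ 405 → not valid
(167,319,514): 167+319 ≤ 514 → not valid
(108,337,479): 108+337 ≤ 479 → not valid
(229,314,505): 229+314 > 505 → valid
(374,430,745): 374+430 > 745 → valid
3 of the 8 triples form a triangle.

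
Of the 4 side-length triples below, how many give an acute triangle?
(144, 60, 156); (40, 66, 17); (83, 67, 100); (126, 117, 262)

(144,60,156): 60²+144² = 24336 = 156² → right
(40,66,17): 17+40 ≤ 66, not a triangle
(83,67,100): 67²+83² = 11378 > 10000 = 100² → acute
(126,117,262): 117+126 ≤ 262, not a triangle
1 of the 4 is acute.

1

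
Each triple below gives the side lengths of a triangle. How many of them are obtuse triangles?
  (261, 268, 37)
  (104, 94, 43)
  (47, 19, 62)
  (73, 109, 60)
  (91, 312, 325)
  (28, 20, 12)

(261,268,37): 37²+261² = 69490 < 71824 = 268² → obtuse
(104,94,43): 43²+94² = 10685 < 10816 = 104² → obtuse
(47,19,62): 19²+47² = 2570 < 3844 = 62² → obtuse
(73,109,60): 60²+73² = 8929 < 11881 = 109² → obtuse
(91,312,325): 91²+312² = 105625 = 325² → right
(28,20,12): 12²+20² = 544 < 784 = 28² → obtuse
5 of the 6 are obtuse.

5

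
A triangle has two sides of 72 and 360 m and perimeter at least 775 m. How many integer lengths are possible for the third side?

Triangle inequality: 288 < x < 432. Perimeter ≥ 775 gives x ≥ 775 − 72 − 360 = 343.
So 343 ≤ x < 432; integers 343 through 431: 89 values.

89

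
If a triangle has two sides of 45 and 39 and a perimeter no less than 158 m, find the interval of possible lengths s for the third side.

Triangle inequality alone gives 6 < s < 84.
The perimeter condition gives s ≥ 158 − 45 − 39 = 74.
Intersecting the two: 74 ≤ s < 84.

74 ≤ s < 84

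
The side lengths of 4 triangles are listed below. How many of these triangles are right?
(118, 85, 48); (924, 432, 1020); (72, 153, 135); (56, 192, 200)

(118,85,48): 48²+85² = 9529 < 13924 = 118² → obtuse
(924,432,1020): 432²+924² = 1040400 = 1020² → right
(72,153,135): 72²+135² = 23409 = 153² → right
(56,192,200): 56²+192² = 40000 = 200² → right
3 of the 4 are right.

3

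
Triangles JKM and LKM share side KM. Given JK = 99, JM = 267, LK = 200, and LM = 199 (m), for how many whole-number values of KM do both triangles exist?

197

From triangle JKM: 168 < KM < 366.
From triangle LKM: 1 < KM < 399.
Intersection: 168 < KM < 366, so integers 169 through 365: 197 values.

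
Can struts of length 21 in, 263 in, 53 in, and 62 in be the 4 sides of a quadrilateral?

For a quadrilateral, each side must be shorter than the sum of the others.
Here the longest side is 263, but the remaining 3 sides sum to only 136.

No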